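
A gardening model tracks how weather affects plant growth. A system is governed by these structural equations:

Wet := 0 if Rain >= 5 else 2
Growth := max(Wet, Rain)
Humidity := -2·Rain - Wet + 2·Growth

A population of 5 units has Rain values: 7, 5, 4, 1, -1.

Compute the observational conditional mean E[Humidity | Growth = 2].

2

Observing Growth=2 restricts to units where Growth's equation naturally yields 2: Rain ∈ {1, -1}. In that subpopulation Humidity = 0, 4, mean 2.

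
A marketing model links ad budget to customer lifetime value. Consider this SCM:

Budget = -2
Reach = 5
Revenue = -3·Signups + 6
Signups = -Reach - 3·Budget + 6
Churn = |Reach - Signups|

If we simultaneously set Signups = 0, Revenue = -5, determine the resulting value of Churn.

5

The joint intervention fixes Signups = 0, Revenue = -5, removing each variable's own equation.
Churn = |Reach - Signups|  [with Reach=5, Signups=0]  = 5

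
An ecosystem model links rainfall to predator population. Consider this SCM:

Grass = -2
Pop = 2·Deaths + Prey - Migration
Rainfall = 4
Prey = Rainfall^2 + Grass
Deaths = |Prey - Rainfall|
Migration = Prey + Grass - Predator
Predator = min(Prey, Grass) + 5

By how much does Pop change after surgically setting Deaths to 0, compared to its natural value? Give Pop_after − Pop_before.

Under do(Deaths=0), the mechanism Deaths = |Prey - Rainfall| is discarded; Deaths is fixed at 0.
Prey = Rainfall^2 + Grass  [with Rainfall=4, Grass=-2]  = 14
Predator = min(Prey, Grass) + 5  [with Prey=14, Grass=-2]  = 3
Migration = Prey + Grass - Predator  [with Prey=14, Grass=-2, Predator=3]  = 9
Pop = 2·Deaths + Prey - Migration  [with Deaths=0, Prey=14, Migration=9]  = 5
Without intervention: Prey = Rainfall^2 + Grass  [with Rainfall=4, Grass=-2]  = 14; Predator = min(Prey, Grass) + 5  [with Prey=14, Grass=-2]  = 3; Deaths = |Prey - Rainfall|  [with Prey=14, Rainfall=4]  = 10; Migration = Prey + Grass - Predator  [with Prey=14, Grass=-2, Predator=3]  = 9; Pop = 2·Deaths + Prey - Migration  [with Deaths=10, Prey=14, Migration=9]  = 25.
Change = 5 − 25 = -20.

-20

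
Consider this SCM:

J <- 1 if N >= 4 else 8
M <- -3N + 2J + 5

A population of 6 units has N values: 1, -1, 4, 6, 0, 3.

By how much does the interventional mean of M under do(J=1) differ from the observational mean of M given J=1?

8.5

Every unit gets J=1 under the intervention. M values become 4, 10, -5, -11, 7, -2; E[M|do(J=1)] = 0.5.
E[M|J=1] averages over only the 2 units with J=1 (N = 4, 6): M = -5, -11, mean -8.
Difference = 0.5 − (-8) = 8.5.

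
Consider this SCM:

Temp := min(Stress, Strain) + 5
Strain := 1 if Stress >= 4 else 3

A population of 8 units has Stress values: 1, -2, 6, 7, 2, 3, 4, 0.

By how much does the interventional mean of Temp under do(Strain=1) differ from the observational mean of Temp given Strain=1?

do(Strain=1) breaks Strain's dependence on Stress. With Strain=1 fixed, Temp across the units is 6, 3, 6, 6, 6, 6, 6, 5, mean 5.5.
E[Temp|Strain=1] averages over only the 3 units with Strain=1 (Stress = 6, 7, 4): Temp = 6, 6, 6, mean 6.
Difference = 5.5 − 6 = -0.5.

-0.5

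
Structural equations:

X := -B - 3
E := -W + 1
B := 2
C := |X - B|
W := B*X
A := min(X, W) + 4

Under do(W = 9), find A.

The intervention breaks the incoming arrows to W: W := B*X no longer applies, and W = 9.
X = -B - 3  [with B=2]  = -5
A = min(X, W) + 4  [with X=-5, W=9]  = -1

-1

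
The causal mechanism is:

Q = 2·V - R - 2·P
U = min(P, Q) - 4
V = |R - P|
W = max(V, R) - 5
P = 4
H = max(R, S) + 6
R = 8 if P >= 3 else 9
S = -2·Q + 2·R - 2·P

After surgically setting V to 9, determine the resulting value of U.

The intervention breaks the incoming arrows to V: V = |R - P| no longer applies, and V = 9.
R = 8 if P >= 3 else 9  [with P=4]  = 8
Q = 2·V - R - 2·P  [with V=9, R=8, P=4]  = 2
U = min(P, Q) - 4  [with P=4, Q=2]  = -2

-2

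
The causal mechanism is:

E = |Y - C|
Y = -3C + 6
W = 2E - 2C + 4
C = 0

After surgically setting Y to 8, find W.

Under do(Y=8), the mechanism Y = -3C + 6 is discarded; Y is fixed at 8.
E = |Y - C|  [with Y=8, C=0]  = 8
W = 2E - 2C + 4  [with E=8, C=0]  = 20

20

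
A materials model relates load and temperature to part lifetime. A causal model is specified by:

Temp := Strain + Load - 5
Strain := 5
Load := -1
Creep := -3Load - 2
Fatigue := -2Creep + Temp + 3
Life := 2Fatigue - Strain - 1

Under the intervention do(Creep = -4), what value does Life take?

Under do(Creep=-4), the mechanism Creep := -3Load - 2 is discarded; Creep is fixed at -4.
Temp = Strain + Load - 5  [with Strain=5, Load=-1]  = -1
Fatigue = -2Creep + Temp + 3  [with Creep=-4, Temp=-1]  = 10
Life = 2Fatigue - Strain - 1  [with Fatigue=10, Strain=5]  = 14

14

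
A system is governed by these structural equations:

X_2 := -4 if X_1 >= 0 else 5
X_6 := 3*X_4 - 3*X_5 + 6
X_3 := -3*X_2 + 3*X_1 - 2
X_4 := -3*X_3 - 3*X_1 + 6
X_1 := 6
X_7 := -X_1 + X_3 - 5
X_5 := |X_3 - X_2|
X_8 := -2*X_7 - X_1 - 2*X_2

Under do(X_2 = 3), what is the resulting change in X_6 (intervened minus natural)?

273

Under do(X_2=3), the mechanism X_2 := -4 if X_1 >= 0 else 5 is discarded; X_2 is fixed at 3.
X_3 = -3*X_2 + 3*X_1 - 2  [with X_2=3, X_1=6]  = 7
X_4 = -3*X_3 - 3*X_1 + 6  [with X_3=7, X_1=6]  = -33
X_5 = |X_3 - X_2|  [with X_3=7, X_2=3]  = 4
X_6 = 3*X_4 - 3*X_5 + 6  [with X_4=-33, X_5=4]  = -105
Without intervention: X_2 = -4 if X_1 >= 0 else 5  [with X_1=6]  = -4; X_3 = -3*X_2 + 3*X_1 - 2  [with X_2=-4, X_1=6]  = 28; X_4 = -3*X_3 - 3*X_1 + 6  [with X_3=28, X_1=6]  = -96; X_5 = |X_3 - X_2|  [with X_3=28, X_2=-4]  = 32; X_6 = 3*X_4 - 3*X_5 + 6  [with X_4=-96, X_5=32]  = -378.
Change = -105 − (-378) = 273.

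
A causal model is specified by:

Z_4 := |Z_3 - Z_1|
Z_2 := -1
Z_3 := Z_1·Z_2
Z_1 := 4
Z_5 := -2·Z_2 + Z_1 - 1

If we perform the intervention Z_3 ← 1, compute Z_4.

3

The intervention breaks the incoming arrows to Z_3: Z_3 := Z_1·Z_2 no longer applies, and Z_3 = 1.
Z_4 = |Z_3 - Z_1|  [with Z_3=1, Z_1=4]  = 3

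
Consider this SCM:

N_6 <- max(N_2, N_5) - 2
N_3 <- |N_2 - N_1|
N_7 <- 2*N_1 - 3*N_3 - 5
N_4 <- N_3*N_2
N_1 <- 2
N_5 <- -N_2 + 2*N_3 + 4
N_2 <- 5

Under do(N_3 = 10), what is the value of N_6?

17

The intervention breaks the incoming arrows to N_3: N_3 <- |N_2 - N_1| no longer applies, and N_3 = 10.
N_5 = -N_2 + 2*N_3 + 4  [with N_2=5, N_3=10]  = 19
N_6 = max(N_2, N_5) - 2  [with N_2=5, N_5=19]  = 17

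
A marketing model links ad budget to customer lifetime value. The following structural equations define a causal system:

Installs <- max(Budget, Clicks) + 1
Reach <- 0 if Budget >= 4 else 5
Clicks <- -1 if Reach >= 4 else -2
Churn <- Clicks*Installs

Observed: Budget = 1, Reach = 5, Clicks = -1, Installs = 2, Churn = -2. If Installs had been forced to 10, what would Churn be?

-10

Intervening sets Installs = 10 and removes its equation (Installs <- max(Budget, Clicks) + 1).
Reach = 0 if Budget >= 4 else 5  [with Budget=1]  = 5
Clicks = -1 if Reach >= 4 else -2  [with Reach=5]  = -1
Churn = Clicks*Installs  [with Clicks=-1, Installs=10]  = -10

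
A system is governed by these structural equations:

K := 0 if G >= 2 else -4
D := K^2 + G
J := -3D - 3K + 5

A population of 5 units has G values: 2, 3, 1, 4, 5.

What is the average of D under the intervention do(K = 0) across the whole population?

3

do(K=0) breaks K's dependence on G. With K=0 fixed, D across the units is 2, 3, 1, 4, 5, mean 3.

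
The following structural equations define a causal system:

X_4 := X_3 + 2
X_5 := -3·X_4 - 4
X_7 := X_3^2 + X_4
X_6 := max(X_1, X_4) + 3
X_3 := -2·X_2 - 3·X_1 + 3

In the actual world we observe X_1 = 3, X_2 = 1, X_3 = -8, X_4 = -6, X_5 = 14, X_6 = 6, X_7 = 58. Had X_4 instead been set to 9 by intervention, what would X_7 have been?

73

The intervention breaks the incoming arrows to X_4: X_4 := X_3 + 2 no longer applies, and X_4 = 9.
X_3 = -2·X_2 - 3·X_1 + 3  [with X_2=1, X_1=3]  = -8
X_7 = X_3^2 + X_4  [with X_3=-8, X_4=9]  = 73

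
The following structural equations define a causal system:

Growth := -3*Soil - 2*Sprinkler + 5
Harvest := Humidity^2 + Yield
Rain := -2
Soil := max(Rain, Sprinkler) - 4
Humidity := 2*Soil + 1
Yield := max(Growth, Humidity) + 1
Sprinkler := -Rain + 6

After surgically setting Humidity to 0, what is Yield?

The intervention breaks the incoming arrows to Humidity: Humidity := 2*Soil + 1 no longer applies, and Humidity = 0.
Sprinkler = -Rain + 6  [with Rain=-2]  = 8
Soil = max(Rain, Sprinkler) - 4  [with Rain=-2, Sprinkler=8]  = 4
Growth = -3*Soil - 2*Sprinkler + 5  [with Soil=4, Sprinkler=8]  = -23
Yield = max(Growth, Humidity) + 1  [with Growth=-23, Humidity=0]  = 1

1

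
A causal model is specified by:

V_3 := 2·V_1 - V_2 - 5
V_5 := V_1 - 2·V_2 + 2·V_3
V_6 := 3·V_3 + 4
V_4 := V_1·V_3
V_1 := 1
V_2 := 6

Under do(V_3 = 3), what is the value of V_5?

do(V_3=3) replaces the equation V_3 := 2·V_1 - V_2 - 5 with the constant V_3 = 3.
V_5 = V_1 - 2·V_2 + 2·V_3  [with V_1=1, V_2=6, V_3=3]  = -5

-5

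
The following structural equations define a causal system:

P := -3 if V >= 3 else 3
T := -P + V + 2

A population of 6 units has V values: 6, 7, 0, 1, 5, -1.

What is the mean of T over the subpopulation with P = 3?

Conditioning on P=3 selects the 3 unit(s) with V ∈ {0, 1, -1}. Their T values: -1, 0, -2. Mean = -1.

-1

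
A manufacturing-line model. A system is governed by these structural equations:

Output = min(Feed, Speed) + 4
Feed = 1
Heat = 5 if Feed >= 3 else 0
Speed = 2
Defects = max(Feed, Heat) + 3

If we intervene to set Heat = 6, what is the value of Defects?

The intervention breaks the incoming arrows to Heat: Heat = 5 if Feed >= 3 else 0 no longer applies, and Heat = 6.
Defects = max(Feed, Heat) + 3  [with Feed=1, Heat=6]  = 9

9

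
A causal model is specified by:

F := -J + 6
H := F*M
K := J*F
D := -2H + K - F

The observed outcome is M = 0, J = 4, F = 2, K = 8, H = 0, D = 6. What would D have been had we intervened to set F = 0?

0

The intervention breaks the incoming arrows to F: F := -J + 6 no longer applies, and F = 0.
K = J*F  [with J=4, F=0]  = 0
H = F*M  [with F=0, M=0]  = 0
D = -2H + K - F  [with H=0, K=0, F=0]  = 0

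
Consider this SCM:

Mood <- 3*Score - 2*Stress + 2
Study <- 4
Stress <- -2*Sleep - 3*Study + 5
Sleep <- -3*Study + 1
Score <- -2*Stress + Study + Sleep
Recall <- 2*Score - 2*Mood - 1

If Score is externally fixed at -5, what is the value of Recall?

75

Under do(Score=-5), the mechanism Score <- -2*Stress + Study + Sleep is discarded; Score is fixed at -5.
Sleep = -3*Study + 1  [with Study=4]  = -11
Stress = -2*Sleep - 3*Study + 5  [with Sleep=-11, Study=4]  = 15
Mood = 3*Score - 2*Stress + 2  [with Score=-5, Stress=15]  = -43
Recall = 2*Score - 2*Mood - 1  [with Score=-5, Mood=-43]  = 75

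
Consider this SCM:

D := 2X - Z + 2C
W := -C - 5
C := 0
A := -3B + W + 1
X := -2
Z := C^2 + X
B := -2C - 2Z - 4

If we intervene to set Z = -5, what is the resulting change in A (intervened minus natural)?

The intervention breaks the incoming arrows to Z: Z := C^2 + X no longer applies, and Z = -5.
B = -2C - 2Z - 4  [with C=0, Z=-5]  = 6
W = -C - 5  [with C=0]  = -5
A = -3B + W + 1  [with B=6, W=-5]  = -22
Without intervention: Z = C^2 + X  [with C=0, X=-2]  = -2; B = -2C - 2Z - 4  [with C=0, Z=-2]  = 0; W = -C - 5  [with C=0]  = -5; A = -3B + W + 1  [with B=0, W=-5]  = -4.
Change = -22 − (-4) = -18.

-18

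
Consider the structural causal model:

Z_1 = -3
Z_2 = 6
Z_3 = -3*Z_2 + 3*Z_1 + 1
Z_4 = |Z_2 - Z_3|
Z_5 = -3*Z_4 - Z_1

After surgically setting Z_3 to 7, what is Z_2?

6

Under do(Z_3=7), the mechanism Z_3 = -3*Z_2 + 3*Z_1 + 1 is discarded; Z_3 is fixed at 7.
Since Z_2 is not a descendant of the intervened variable, it is unaffected.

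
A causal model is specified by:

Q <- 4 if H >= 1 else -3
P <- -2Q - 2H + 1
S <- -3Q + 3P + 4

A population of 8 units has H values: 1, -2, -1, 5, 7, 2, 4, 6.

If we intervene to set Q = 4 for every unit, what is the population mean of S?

do(Q=4) breaks Q's dependence on H. With Q=4 fixed, S across the units is -35, -17, -23, -59, -71, -41, -53, -65, mean -45.5.

-45.5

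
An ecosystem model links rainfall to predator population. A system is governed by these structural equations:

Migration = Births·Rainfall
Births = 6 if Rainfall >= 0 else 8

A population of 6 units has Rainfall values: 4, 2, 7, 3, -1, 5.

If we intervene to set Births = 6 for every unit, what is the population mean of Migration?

20

Under do(Births=6), Births's equation is replaced by Births=6 for every unit. Per-unit Migration: 24, 12, 42, 18, -6, 30. Mean = 20.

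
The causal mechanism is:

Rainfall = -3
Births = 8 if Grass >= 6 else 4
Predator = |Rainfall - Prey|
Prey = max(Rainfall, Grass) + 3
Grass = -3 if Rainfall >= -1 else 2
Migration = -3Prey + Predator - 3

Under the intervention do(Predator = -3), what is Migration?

-21

Under do(Predator=-3), the mechanism Predator = |Rainfall - Prey| is discarded; Predator is fixed at -3.
Grass = -3 if Rainfall >= -1 else 2  [with Rainfall=-3]  = 2
Prey = max(Rainfall, Grass) + 3  [with Rainfall=-3, Grass=2]  = 5
Migration = -3Prey + Predator - 3  [with Prey=5, Predator=-3]  = -21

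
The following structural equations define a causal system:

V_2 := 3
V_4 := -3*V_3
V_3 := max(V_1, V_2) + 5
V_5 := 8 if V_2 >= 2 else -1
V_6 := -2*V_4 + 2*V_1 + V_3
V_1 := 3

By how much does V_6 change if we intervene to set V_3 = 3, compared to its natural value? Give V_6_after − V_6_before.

The intervention breaks the incoming arrows to V_3: V_3 := max(V_1, V_2) + 5 no longer applies, and V_3 = 3.
V_4 = -3*V_3  [with V_3=3]  = -9
V_6 = -2*V_4 + 2*V_1 + V_3  [with V_4=-9, V_1=3, V_3=3]  = 27
Without intervention: V_3 = max(V_1, V_2) + 5  [with V_1=3, V_2=3]  = 8; V_4 = -3*V_3  [with V_3=8]  = -24; V_6 = -2*V_4 + 2*V_1 + V_3  [with V_4=-24, V_1=3, V_3=8]  = 62.
Change = 27 − 62 = -35.

-35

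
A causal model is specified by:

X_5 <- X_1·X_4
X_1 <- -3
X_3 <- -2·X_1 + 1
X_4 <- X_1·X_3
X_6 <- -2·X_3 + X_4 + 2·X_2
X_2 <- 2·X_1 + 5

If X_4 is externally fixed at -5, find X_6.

-21

Under do(X_4=-5), the mechanism X_4 <- X_1·X_3 is discarded; X_4 is fixed at -5.
X_2 = 2·X_1 + 5  [with X_1=-3]  = -1
X_3 = -2·X_1 + 1  [with X_1=-3]  = 7
X_6 = -2·X_3 + X_4 + 2·X_2  [with X_3=7, X_4=-5, X_2=-1]  = -21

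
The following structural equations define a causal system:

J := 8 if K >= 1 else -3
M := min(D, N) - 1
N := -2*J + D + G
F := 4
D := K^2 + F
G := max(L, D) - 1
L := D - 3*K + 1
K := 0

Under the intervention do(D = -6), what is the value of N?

-6

The intervention breaks the incoming arrows to D: D := K^2 + F no longer applies, and D = -6.
L = D - 3*K + 1  [with D=-6, K=0]  = -5
G = max(L, D) - 1  [with L=-5, D=-6]  = -6
J = 8 if K >= 1 else -3  [with K=0]  = -3
N = -2*J + D + G  [with J=-3, D=-6, G=-6]  = -6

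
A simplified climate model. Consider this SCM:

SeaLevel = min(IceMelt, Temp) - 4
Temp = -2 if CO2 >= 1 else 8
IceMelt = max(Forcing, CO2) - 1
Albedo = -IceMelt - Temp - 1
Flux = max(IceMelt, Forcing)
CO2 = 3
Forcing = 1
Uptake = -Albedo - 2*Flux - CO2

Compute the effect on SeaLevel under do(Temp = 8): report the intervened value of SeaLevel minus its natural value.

The intervention breaks the incoming arrows to Temp: Temp = -2 if CO2 >= 1 else 8 no longer applies, and Temp = 8.
IceMelt = max(Forcing, CO2) - 1  [with Forcing=1, CO2=3]  = 2
SeaLevel = min(IceMelt, Temp) - 4  [with IceMelt=2, Temp=8]  = -2
Without intervention: Temp = -2 if CO2 >= 1 else 8  [with CO2=3]  = -2; IceMelt = max(Forcing, CO2) - 1  [with Forcing=1, CO2=3]  = 2; SeaLevel = min(IceMelt, Temp) - 4  [with IceMelt=2, Temp=-2]  = -6.
Change = -2 − (-6) = 4.

4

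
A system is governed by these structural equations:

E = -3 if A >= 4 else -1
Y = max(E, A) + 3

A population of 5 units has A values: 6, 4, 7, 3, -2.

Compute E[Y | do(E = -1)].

Under do(E=-1), E's equation is replaced by E=-1 for every unit. Per-unit Y: 9, 7, 10, 6, 2. Mean = 6.8.

6.8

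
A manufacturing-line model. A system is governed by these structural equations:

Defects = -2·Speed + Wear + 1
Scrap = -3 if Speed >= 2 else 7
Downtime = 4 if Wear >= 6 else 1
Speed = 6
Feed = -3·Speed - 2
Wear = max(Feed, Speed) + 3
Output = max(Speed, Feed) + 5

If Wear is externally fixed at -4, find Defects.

The intervention breaks the incoming arrows to Wear: Wear = max(Feed, Speed) + 3 no longer applies, and Wear = -4.
Defects = -2·Speed + Wear + 1  [with Speed=6, Wear=-4]  = -15

-15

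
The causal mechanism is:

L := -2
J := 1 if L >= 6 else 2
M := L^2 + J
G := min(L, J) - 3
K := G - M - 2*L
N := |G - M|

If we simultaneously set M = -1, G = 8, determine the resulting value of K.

13

Setting M = -1, G = 8 by intervention discards those variables' equations.
K = G - M - 2*L  [with G=8, M=-1, L=-2]  = 13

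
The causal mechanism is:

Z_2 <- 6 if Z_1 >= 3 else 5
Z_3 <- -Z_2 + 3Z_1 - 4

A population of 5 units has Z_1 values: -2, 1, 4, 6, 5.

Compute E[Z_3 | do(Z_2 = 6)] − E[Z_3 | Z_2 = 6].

The intervention sets Z_2=6 in all 5 units regardless of Z_1. Recomputing Z_3 per unit gives -16, -7, 2, 8, 5; average -1.6.
Conditioning on Z_2=6 selects the 3 unit(s) with Z_1 ∈ {4, 6, 5}. Their Z_3 values: 2, 8, 5. Mean = 5.
Difference = -1.6 − 5 = -6.6.

-6.6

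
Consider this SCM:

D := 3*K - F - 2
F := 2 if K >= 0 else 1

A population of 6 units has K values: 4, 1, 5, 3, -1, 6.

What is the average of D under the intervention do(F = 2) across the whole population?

Under do(F=2), F's equation is replaced by F=2 for every unit. Per-unit D: 8, -1, 11, 5, -7, 14. Mean = 5.

5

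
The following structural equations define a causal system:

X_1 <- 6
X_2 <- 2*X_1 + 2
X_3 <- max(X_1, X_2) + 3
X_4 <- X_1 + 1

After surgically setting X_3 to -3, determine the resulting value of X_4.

The intervention breaks the incoming arrows to X_3: X_3 <- max(X_1, X_2) + 3 no longer applies, and X_3 = -3.
X_4 is not downstream of the intervention, so its value is determined by the original equations.
X_4 = X_1 + 1  [with X_1=6]  = 7

7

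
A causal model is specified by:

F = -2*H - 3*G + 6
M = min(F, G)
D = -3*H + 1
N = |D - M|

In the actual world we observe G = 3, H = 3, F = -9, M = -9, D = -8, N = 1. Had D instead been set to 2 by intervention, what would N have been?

The intervention breaks the incoming arrows to D: D = -3*H + 1 no longer applies, and D = 2.
F = -2*H - 3*G + 6  [with H=3, G=3]  = -9
M = min(F, G)  [with F=-9, G=3]  = -9
N = |D - M|  [with D=2, M=-9]  = 11

11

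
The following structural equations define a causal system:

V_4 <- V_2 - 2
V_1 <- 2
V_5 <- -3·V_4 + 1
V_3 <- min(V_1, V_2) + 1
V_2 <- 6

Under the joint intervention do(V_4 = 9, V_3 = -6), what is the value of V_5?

The joint intervention fixes V_4 = 9, V_3 = -6, removing each variable's own equation.
V_5 = -3·V_4 + 1  [with V_4=9]  = -26

-26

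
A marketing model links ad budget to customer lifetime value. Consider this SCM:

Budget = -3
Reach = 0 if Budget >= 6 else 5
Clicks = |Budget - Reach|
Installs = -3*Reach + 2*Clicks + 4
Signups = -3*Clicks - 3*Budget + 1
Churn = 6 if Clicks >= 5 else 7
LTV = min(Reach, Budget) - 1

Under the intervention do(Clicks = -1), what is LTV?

The intervention breaks the incoming arrows to Clicks: Clicks = |Budget - Reach| no longer applies, and Clicks = -1.
LTV is not downstream of the intervention, so its value is determined by the original equations.
Reach = 0 if Budget >= 6 else 5  [with Budget=-3]  = 5
LTV = min(Reach, Budget) - 1  [with Reach=5, Budget=-3]  = -4

-4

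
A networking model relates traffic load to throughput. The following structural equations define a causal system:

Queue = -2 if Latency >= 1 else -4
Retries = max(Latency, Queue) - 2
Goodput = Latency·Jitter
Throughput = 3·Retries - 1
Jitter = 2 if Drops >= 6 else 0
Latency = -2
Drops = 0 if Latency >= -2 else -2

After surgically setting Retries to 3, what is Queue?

The intervention breaks the incoming arrows to Retries: Retries = max(Latency, Queue) - 2 no longer applies, and Retries = 3.
Since Queue is not a descendant of the intervened variable, it is unaffected.
Queue = -2 if Latency >= 1 else -4  [with Latency=-2]  = -4

-4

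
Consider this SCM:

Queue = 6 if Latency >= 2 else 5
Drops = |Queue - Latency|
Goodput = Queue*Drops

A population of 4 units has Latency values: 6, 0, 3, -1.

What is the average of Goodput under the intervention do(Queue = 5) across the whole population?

Under do(Queue=5), Queue's equation is replaced by Queue=5 for every unit. Per-unit Goodput: 5, 25, 10, 30. Mean = 17.5.

17.5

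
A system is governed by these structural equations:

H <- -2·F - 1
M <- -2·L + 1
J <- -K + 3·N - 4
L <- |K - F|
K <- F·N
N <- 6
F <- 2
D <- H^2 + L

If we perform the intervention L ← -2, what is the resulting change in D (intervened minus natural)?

-12

The intervention breaks the incoming arrows to L: L <- |K - F| no longer applies, and L = -2.
H = -2·F - 1  [with F=2]  = -5
D = H^2 + L  [with H=-5, L=-2]  = 23
Without intervention: K = F·N  [with F=2, N=6]  = 12; L = |K - F|  [with K=12, F=2]  = 10; H = -2·F - 1  [with F=2]  = -5; D = H^2 + L  [with H=-5, L=10]  = 35.
Change = 23 − 35 = -12.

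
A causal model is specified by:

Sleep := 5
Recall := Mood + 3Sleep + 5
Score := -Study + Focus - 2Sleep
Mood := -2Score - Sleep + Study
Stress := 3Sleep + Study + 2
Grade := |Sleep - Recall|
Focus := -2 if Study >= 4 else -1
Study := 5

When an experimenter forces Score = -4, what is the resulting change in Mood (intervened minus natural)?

-26

The intervention breaks the incoming arrows to Score: Score := -Study + Focus - 2Sleep no longer applies, and Score = -4.
Mood = -2Score - Sleep + Study  [with Score=-4, Sleep=5, Study=5]  = 8
Without intervention: Focus = -2 if Study >= 4 else -1  [with Study=5]  = -2; Score = -Study + Focus - 2Sleep  [with Study=5, Focus=-2, Sleep=5]  = -17; Mood = -2Score - Sleep + Study  [with Score=-17, Sleep=5, Study=5]  = 34.
Change = 8 − 34 = -26.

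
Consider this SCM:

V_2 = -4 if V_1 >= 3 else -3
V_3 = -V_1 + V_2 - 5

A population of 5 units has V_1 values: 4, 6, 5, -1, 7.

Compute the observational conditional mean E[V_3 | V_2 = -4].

E[V_3|V_2=-4] averages over only the 4 units with V_2=-4 (V_1 = 4, 6, 5, 7): V_3 = -13, -15, -14, -16, mean -14.5.

-14.5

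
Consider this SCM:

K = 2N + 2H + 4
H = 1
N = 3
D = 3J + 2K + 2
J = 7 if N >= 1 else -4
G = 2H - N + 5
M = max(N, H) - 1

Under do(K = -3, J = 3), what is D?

5

Under do(K = -3, J = 3), each intervened variable's structural equation is replaced by its fixed value.
D = 3J + 2K + 2  [with J=3, K=-3]  = 5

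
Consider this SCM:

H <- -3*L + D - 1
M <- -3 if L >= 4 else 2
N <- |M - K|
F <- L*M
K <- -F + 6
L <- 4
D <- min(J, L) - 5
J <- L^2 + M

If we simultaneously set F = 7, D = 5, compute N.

Under do(F = 7, D = 5), each intervened variable's structural equation is replaced by its fixed value.
M = -3 if L >= 4 else 2  [with L=4]  = -3
K = -F + 6  [with F=7]  = -1
N = |M - K|  [with M=-3, K=-1]  = 2

2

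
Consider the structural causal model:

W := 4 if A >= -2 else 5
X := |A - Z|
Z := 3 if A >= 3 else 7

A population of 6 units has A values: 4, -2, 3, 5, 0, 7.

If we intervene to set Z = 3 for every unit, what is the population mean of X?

2.5

Every unit gets Z=3 under the intervention. X values become 1, 5, 0, 2, 3, 4; E[X|do(Z=3)] = 2.5.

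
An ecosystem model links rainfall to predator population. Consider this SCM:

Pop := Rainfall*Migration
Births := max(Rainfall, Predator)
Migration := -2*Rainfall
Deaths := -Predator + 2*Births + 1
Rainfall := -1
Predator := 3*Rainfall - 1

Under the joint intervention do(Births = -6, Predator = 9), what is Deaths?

The joint intervention fixes Births = -6, Predator = 9, removing each variable's own equation.
Deaths = -Predator + 2*Births + 1  [with Predator=9, Births=-6]  = -20

-20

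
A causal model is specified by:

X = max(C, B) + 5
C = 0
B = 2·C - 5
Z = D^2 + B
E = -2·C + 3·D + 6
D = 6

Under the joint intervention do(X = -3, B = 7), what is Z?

43

The joint intervention fixes X = -3, B = 7, removing each variable's own equation.
Z = D^2 + B  [with D=6, B=7]  = 43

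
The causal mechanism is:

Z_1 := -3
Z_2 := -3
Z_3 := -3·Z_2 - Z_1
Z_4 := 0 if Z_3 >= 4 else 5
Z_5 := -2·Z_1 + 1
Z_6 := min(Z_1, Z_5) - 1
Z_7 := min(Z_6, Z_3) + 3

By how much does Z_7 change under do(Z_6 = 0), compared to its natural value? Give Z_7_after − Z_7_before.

4

Intervening sets Z_6 = 0 and removes its equation (Z_6 := min(Z_1, Z_5) - 1).
Z_3 = -3·Z_2 - Z_1  [with Z_2=-3, Z_1=-3]  = 12
Z_7 = min(Z_6, Z_3) + 3  [with Z_6=0, Z_3=12]  = 3
Without intervention: Z_3 = -3·Z_2 - Z_1  [with Z_2=-3, Z_1=-3]  = 12; Z_5 = -2·Z_1 + 1  [with Z_1=-3]  = 7; Z_6 = min(Z_1, Z_5) - 1  [with Z_1=-3, Z_5=7]  = -4; Z_7 = min(Z_6, Z_3) + 3  [with Z_6=-4, Z_3=12]  = -1.
Change = 3 − (-1) = 4.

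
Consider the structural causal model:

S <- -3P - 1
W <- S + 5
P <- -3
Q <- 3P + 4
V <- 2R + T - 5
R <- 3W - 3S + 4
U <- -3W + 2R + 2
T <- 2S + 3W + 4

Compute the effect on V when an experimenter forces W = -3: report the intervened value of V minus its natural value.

The intervention breaks the incoming arrows to W: W <- S + 5 no longer applies, and W = -3.
S = -3P - 1  [with P=-3]  = 8
R = 3W - 3S + 4  [with W=-3, S=8]  = -29
T = 2S + 3W + 4  [with S=8, W=-3]  = 11
V = 2R + T - 5  [with R=-29, T=11]  = -52
Without intervention: S = -3P - 1  [with P=-3]  = 8; W = S + 5  [with S=8]  = 13; R = 3W - 3S + 4  [with W=13, S=8]  = 19; T = 2S + 3W + 4  [with S=8, W=13]  = 59; V = 2R + T - 5  [with R=19, T=59]  = 92.
Change = -52 − 92 = -144.

-144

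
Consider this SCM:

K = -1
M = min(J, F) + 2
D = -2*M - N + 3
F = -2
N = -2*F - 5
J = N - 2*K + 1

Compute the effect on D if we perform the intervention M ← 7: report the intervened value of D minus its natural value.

The intervention breaks the incoming arrows to M: M = min(J, F) + 2 no longer applies, and M = 7.
N = -2*F - 5  [with F=-2]  = -1
D = -2*M - N + 3  [with M=7, N=-1]  = -10
Without intervention: N = -2*F - 5  [with F=-2]  = -1; J = N - 2*K + 1  [with N=-1, K=-1]  = 2; M = min(J, F) + 2  [with J=2, F=-2]  = 0; D = -2*M - N + 3  [with M=0, N=-1]  = 4.
Change = -10 − 4 = -14.

-14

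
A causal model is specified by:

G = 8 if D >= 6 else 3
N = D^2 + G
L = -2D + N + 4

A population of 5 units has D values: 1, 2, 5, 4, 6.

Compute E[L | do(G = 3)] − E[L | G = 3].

do(G=3) breaks G's dependence on D. With G=3 fixed, L across the units is 6, 7, 22, 15, 31, mean 16.2.
E[L|G=3] averages over only the 4 units with G=3 (D = 1, 2, 5, 4): L = 6, 7, 22, 15, mean 12.5.
Difference = 16.2 − 12.5 = 3.7.

3.7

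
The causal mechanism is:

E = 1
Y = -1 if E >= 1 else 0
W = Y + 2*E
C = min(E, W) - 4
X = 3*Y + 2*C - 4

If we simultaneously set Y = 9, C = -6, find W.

The joint intervention fixes Y = 9, C = -6, removing each variable's own equation.
W = Y + 2*E  [with Y=9, E=1]  = 11

11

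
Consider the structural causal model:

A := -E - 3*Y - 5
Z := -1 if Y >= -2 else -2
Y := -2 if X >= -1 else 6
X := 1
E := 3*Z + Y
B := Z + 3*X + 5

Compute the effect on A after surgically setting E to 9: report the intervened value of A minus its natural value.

-14

The intervention breaks the incoming arrows to E: E := 3*Z + Y no longer applies, and E = 9.
Y = -2 if X >= -1 else 6  [with X=1]  = -2
A = -E - 3*Y - 5  [with E=9, Y=-2]  = -8
Without intervention: Y = -2 if X >= -1 else 6  [with X=1]  = -2; Z = -1 if Y >= -2 else -2  [with Y=-2]  = -1; E = 3*Z + Y  [with Z=-1, Y=-2]  = -5; A = -E - 3*Y - 5  [with E=-5, Y=-2]  = 6.
Change = -8 − 6 = -14.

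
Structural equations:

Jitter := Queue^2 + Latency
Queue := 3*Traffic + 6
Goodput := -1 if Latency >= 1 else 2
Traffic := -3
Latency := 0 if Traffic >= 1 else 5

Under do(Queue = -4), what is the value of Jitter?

The intervention breaks the incoming arrows to Queue: Queue := 3*Traffic + 6 no longer applies, and Queue = -4.
Latency = 0 if Traffic >= 1 else 5  [with Traffic=-3]  = 5
Jitter = Queue^2 + Latency  [with Queue=-4, Latency=5]  = 21

21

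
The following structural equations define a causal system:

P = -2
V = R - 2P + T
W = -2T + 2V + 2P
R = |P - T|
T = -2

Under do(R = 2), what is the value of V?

4

The intervention breaks the incoming arrows to R: R = |P - T| no longer applies, and R = 2.
V = R - 2P + T  [with R=2, P=-2, T=-2]  = 4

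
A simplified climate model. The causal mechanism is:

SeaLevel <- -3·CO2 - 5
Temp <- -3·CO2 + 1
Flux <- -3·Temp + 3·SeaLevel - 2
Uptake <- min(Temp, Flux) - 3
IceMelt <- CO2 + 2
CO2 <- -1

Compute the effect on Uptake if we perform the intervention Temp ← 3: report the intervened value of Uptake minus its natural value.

3

Under do(Temp=3), the mechanism Temp <- -3·CO2 + 1 is discarded; Temp is fixed at 3.
SeaLevel = -3·CO2 - 5  [with CO2=-1]  = -2
Flux = -3·Temp + 3·SeaLevel - 2  [with Temp=3, SeaLevel=-2]  = -17
Uptake = min(Temp, Flux) - 3  [with Temp=3, Flux=-17]  = -20
Without intervention: Temp = -3·CO2 + 1  [with CO2=-1]  = 4; SeaLevel = -3·CO2 - 5  [with CO2=-1]  = -2; Flux = -3·Temp + 3·SeaLevel - 2  [with Temp=4, SeaLevel=-2]  = -20; Uptake = min(Temp, Flux) - 3  [with Temp=4, Flux=-20]  = -23.
Change = -20 − (-23) = 3.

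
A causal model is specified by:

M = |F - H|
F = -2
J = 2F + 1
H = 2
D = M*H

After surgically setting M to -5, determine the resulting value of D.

-10

Intervening sets M = -5 and removes its equation (M = |F - H|).
D = M*H  [with M=-5, H=2]  = -10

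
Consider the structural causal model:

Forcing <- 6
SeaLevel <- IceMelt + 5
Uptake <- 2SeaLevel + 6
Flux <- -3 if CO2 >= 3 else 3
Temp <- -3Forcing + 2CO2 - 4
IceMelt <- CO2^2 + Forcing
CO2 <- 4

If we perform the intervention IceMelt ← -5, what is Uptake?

The intervention breaks the incoming arrows to IceMelt: IceMelt <- CO2^2 + Forcing no longer applies, and IceMelt = -5.
SeaLevel = IceMelt + 5  [with IceMelt=-5]  = 0
Uptake = 2SeaLevel + 6  [with SeaLevel=0]  = 6

6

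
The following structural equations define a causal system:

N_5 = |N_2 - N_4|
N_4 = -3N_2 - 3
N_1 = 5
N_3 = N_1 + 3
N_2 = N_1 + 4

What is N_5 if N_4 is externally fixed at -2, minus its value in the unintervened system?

-28

Intervening sets N_4 = -2 and removes its equation (N_4 = -3N_2 - 3).
N_2 = N_1 + 4  [with N_1=5]  = 9
N_5 = |N_2 - N_4|  [with N_2=9, N_4=-2]  = 11
Without intervention: N_2 = N_1 + 4  [with N_1=5]  = 9; N_4 = -3N_2 - 3  [with N_2=9]  = -30; N_5 = |N_2 - N_4|  [with N_2=9, N_4=-30]  = 39.
Change = 11 − 39 = -28.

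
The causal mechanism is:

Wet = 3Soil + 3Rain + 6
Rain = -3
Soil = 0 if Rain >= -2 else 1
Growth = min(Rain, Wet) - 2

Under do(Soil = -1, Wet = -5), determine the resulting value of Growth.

Setting Soil = -1, Wet = -5 by intervention discards those variables' equations.
Growth = min(Rain, Wet) - 2  [with Rain=-3, Wet=-5]  = -7

-7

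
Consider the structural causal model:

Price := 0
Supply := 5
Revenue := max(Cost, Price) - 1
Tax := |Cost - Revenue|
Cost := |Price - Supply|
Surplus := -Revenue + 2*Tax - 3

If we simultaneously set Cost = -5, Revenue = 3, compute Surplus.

10

Setting Cost = -5, Revenue = 3 by intervention discards those variables' equations.
Tax = |Cost - Revenue|  [with Cost=-5, Revenue=3]  = 8
Surplus = -Revenue + 2*Tax - 3  [with Revenue=3, Tax=8]  = 10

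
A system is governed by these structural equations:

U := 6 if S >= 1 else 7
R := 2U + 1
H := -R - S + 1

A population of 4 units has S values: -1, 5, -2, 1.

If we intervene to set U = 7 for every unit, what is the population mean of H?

Every unit gets U=7 under the intervention. H values become -13, -19, -12, -15; E[H|do(U=7)] = -14.75.

-14.75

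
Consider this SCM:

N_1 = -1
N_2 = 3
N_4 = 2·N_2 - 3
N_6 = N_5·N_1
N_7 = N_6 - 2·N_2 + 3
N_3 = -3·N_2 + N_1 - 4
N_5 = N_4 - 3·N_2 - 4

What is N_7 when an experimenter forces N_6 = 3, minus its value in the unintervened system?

Intervening sets N_6 = 3 and removes its equation (N_6 = N_5·N_1).
N_7 = N_6 - 2·N_2 + 3  [with N_6=3, N_2=3]  = 0
Without intervention: N_4 = 2·N_2 - 3  [with N_2=3]  = 3; N_5 = N_4 - 3·N_2 - 4  [with N_4=3, N_2=3]  = -10; N_6 = N_5·N_1  [with N_5=-10, N_1=-1]  = 10; N_7 = N_6 - 2·N_2 + 3  [with N_6=10, N_2=3]  = 7.
Change = 0 − 7 = -7.

-7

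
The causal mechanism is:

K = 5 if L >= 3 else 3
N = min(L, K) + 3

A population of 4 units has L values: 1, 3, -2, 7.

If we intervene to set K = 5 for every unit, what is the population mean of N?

4.75

Under do(K=5), K's equation is replaced by K=5 for every unit. Per-unit N: 4, 6, 1, 8. Mean = 4.75.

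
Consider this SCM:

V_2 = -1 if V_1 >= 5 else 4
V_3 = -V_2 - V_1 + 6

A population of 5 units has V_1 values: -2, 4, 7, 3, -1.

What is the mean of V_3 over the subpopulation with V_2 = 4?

1

Conditioning on V_2=4 selects the 4 unit(s) with V_1 ∈ {-2, 4, 3, -1}. Their V_3 values: 4, -2, -1, 3. Mean = 1.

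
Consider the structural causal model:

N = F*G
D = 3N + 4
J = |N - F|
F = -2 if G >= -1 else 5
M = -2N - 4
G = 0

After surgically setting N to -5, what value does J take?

do(N=-5) replaces the equation N = F*G with the constant N = -5.
F = -2 if G >= -1 else 5  [with G=0]  = -2
J = |N - F|  [with N=-5, F=-2]  = 3

3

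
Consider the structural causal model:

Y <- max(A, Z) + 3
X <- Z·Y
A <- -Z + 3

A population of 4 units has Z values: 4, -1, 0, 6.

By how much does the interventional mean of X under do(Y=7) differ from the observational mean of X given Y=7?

The intervention sets Y=7 in all 4 units regardless of Z. Recomputing X per unit gives 28, -7, 0, 42; average 15.75.
Conditioning on Y=7 selects the 2 unit(s) with Z ∈ {4, -1}. Their X values: 28, -7. Mean = 10.5.
Difference = 15.75 − 10.5 = 5.25.

5.25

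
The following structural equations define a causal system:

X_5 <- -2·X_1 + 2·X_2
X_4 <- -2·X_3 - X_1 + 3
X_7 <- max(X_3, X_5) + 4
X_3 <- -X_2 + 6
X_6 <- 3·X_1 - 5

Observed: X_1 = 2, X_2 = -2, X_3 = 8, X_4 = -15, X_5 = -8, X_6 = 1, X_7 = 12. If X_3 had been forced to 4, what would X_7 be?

8

The intervention breaks the incoming arrows to X_3: X_3 <- -X_2 + 6 no longer applies, and X_3 = 4.
X_5 = -2·X_1 + 2·X_2  [with X_1=2, X_2=-2]  = -8
X_7 = max(X_3, X_5) + 4  [with X_3=4, X_5=-8]  = 8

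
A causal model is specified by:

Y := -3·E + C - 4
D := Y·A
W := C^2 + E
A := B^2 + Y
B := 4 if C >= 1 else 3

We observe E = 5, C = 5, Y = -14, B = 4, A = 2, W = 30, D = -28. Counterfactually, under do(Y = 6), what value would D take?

132

The intervention breaks the incoming arrows to Y: Y := -3·E + C - 4 no longer applies, and Y = 6.
B = 4 if C >= 1 else 3  [with C=5]  = 4
A = B^2 + Y  [with B=4, Y=6]  = 22
D = Y·A  [with Y=6, A=22]  = 132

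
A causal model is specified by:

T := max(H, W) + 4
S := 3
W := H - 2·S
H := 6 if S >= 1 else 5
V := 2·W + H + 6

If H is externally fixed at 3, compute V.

Under do(H=3), the mechanism H := 6 if S >= 1 else 5 is discarded; H is fixed at 3.
W = H - 2·S  [with H=3, S=3]  = -3
V = 2·W + H + 6  [with W=-3, H=3]  = 3

3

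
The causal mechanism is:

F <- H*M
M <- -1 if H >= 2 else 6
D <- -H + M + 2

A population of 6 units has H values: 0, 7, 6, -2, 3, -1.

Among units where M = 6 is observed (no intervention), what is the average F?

-6

E[F|M=6] averages over only the 3 units with M=6 (H = 0, -2, -1): F = 0, -12, -6, mean -6.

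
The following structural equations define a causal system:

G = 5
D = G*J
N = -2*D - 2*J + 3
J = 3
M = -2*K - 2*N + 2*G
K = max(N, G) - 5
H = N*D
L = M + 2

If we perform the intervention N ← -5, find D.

15

Under do(N=-5), the mechanism N = -2*D - 2*J + 3 is discarded; N is fixed at -5.
Since D is not a descendant of the intervened variable, it is unaffected.
D = G*J  [with G=5, J=3]  = 15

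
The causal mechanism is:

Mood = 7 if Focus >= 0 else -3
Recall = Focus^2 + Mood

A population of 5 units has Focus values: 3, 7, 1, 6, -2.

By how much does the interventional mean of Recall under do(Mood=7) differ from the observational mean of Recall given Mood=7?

-3.95

Under do(Mood=7), Mood's equation is replaced by Mood=7 for every unit. Per-unit Recall: 16, 56, 8, 43, 11. Mean = 26.8.
Observing Mood=7 restricts to units where Mood's equation naturally yields 7: Focus ∈ {3, 7, 1, 6}. In that subpopulation Recall = 16, 56, 8, 43, mean 30.75.
Difference = 26.8 − 30.75 = -3.95.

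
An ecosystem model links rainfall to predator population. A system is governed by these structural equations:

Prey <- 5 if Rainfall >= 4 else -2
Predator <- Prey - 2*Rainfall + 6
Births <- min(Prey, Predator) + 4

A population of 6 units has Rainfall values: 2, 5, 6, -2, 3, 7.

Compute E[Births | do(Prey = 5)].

The intervention sets Prey=5 in all 6 units regardless of Rainfall. Recomputing Births per unit gives 9, 5, 3, 9, 9, 1; average 6.

6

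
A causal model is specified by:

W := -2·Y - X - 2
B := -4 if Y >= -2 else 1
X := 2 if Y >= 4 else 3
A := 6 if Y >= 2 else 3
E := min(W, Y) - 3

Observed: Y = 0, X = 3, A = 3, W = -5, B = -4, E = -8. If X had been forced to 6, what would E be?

Under do(X=6), the mechanism X := 2 if Y >= 4 else 3 is discarded; X is fixed at 6.
W = -2·Y - X - 2  [with Y=0, X=6]  = -8
E = min(W, Y) - 3  [with W=-8, Y=0]  = -11

-11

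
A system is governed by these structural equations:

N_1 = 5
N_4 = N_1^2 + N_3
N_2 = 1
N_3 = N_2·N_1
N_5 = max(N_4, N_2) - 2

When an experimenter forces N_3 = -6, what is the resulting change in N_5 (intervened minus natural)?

-11

do(N_3=-6) replaces the equation N_3 = N_2·N_1 with the constant N_3 = -6.
N_4 = N_1^2 + N_3  [with N_1=5, N_3=-6]  = 19
N_5 = max(N_4, N_2) - 2  [with N_4=19, N_2=1]  = 17
Without intervention: N_3 = N_2·N_1  [with N_2=1, N_1=5]  = 5; N_4 = N_1^2 + N_3  [with N_1=5, N_3=5]  = 30; N_5 = max(N_4, N_2) - 2  [with N_4=30, N_2=1]  = 28.
Change = 17 − 28 = -11.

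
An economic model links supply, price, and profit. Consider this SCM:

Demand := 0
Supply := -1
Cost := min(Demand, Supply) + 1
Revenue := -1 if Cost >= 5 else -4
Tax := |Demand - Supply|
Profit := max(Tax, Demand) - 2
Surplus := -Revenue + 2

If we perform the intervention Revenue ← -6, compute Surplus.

8

The intervention breaks the incoming arrows to Revenue: Revenue := -1 if Cost >= 5 else -4 no longer applies, and Revenue = -6.
Surplus = -Revenue + 2  [with Revenue=-6]  = 8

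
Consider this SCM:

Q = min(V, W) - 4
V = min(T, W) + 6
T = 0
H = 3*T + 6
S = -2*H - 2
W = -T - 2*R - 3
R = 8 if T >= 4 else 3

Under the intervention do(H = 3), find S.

-8

Under do(H=3), the mechanism H = 3*T + 6 is discarded; H is fixed at 3.
S = -2*H - 2  [with H=3]  = -8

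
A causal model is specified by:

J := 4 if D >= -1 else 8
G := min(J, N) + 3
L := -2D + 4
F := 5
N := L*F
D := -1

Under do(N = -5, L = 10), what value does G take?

The joint intervention fixes N = -5, L = 10, removing each variable's own equation.
J = 4 if D >= -1 else 8  [with D=-1]  = 4
G = min(J, N) + 3  [with J=4, N=-5]  = -2

-2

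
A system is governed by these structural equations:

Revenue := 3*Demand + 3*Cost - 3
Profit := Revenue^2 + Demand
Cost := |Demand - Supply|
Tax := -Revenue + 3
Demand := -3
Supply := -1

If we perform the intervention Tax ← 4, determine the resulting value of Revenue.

The intervention breaks the incoming arrows to Tax: Tax := -Revenue + 3 no longer applies, and Tax = 4.
Since Revenue is not a descendant of the intervened variable, it is unaffected.
Cost = |Demand - Supply|  [with Demand=-3, Supply=-1]  = 2
Revenue = 3*Demand + 3*Cost - 3  [with Demand=-3, Cost=2]  = -6

-6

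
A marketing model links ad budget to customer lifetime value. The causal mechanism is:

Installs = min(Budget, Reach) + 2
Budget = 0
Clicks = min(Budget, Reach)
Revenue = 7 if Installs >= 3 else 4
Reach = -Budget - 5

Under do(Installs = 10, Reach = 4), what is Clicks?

Setting Installs = 10, Reach = 4 by intervention discards those variables' equations.
Clicks = min(Budget, Reach)  [with Budget=0, Reach=4]  = 0

0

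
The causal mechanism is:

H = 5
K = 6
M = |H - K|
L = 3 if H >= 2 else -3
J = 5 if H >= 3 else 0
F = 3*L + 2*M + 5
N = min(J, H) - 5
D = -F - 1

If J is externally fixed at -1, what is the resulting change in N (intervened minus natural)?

-6

Under do(J=-1), the mechanism J = 5 if H >= 3 else 0 is discarded; J is fixed at -1.
N = min(J, H) - 5  [with J=-1, H=5]  = -6
Without intervention: J = 5 if H >= 3 else 0  [with H=5]  = 5; N = min(J, H) - 5  [with J=5, H=5]  = 0.
Change = -6 − 0 = -6.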